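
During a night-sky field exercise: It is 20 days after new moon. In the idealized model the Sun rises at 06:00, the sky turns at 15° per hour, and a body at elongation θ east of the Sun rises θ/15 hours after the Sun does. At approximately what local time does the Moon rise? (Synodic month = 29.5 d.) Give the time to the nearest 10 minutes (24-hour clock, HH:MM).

The Moon has covered 20/29.5 of its cycle, so θ ≈ 360° × 20/29.5 = 244.1°.
Delay after the Sun = 244.1° / (15°/h) ≈ 16.27 h.
06:00 + 16.271 h ≈ 22:16 → 22:20 to the nearest ten minutes.

22:20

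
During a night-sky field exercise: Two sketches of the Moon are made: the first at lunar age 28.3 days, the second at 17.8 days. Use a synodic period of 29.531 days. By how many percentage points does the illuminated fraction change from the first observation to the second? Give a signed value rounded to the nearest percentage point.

First observation: θ = 360°·28.3/29.531 = 345.0°, so f = 0.017.
Second observation: θ = 217.0°, f = 0.899.
Δf = 0.899 − 0.017 = +0.882, i.e. +88 pp.

+88 percentage points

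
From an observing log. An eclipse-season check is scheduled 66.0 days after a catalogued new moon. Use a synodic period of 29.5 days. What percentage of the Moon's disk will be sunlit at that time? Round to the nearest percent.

66.0 d spans 2 complete synodic months (2 × 29.5 = 59.00 d) plus 7.00 d.
Phase angle: θ = 360°·(7.00 d)/(29.5 d) = 85.4°.
Illuminated fraction = (1 − cos 85.4°)/2 = (1 − 0.080)/2 ≈ 0.460, so 46%.

46%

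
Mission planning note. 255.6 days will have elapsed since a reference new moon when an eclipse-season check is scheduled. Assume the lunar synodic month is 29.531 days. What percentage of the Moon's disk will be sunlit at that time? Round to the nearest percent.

Reduce mod P: 255.6 − 8×29.531 = 19.35 d into the current lunation.
Elongation θ = 360° × 19.35/29.531 ≈ 235.9°.
cos 235.9° = (-0.560), so f = (1 − (-0.560))/2 = 0.780, so 78%.

78%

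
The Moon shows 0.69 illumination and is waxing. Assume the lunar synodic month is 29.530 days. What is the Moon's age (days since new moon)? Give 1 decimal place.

9.2 days

Invert f = (1 − cos θ)/2 to get cos θ = 1 − 2(0.69) = -0.380, hence θ₀ = arccos -0.380 = 112.3°.
Waxing ⇒ before full, so θ = 112.3°.
That fraction of the synodic month is 112.3/360 × 29.530 d ≈ 9.21 d.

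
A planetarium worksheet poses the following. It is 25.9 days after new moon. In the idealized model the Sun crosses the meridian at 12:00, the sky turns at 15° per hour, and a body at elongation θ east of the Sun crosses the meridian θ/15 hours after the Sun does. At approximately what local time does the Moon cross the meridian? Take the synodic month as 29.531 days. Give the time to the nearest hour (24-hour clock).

Elongation θ = 360° × 25.9/29.531 ≈ 315.7°.
At 15° of sky rotation per hour, 315.7° corresponds to a 21.05 h lag.
12:00 + 21.05 h ≈ 09:03 → 09:00 to the nearest hour.

09:00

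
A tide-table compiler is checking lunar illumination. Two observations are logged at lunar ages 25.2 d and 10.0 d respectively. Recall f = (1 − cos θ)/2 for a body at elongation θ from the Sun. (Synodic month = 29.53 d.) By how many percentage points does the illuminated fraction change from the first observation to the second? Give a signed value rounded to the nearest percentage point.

First observation: θ = 360°·25.2/29.53 = 307.2°, so f = 0.198.
Second observation: θ = 121.9°, f = 0.764.
Δf = 0.764 − 0.198 = +0.567, i.e. +57 pp.

+57 percentage points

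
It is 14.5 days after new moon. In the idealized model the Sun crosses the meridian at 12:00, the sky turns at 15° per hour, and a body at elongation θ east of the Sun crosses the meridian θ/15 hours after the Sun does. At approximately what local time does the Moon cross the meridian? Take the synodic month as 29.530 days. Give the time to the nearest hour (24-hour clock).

Elongation θ = 360° × 14.5/29.530 ≈ 176.8°.
The Moon trails the Sun by θ/15 = 176.8/15 ≈ 11.78 hours.
12:00 + 11.78 h ≈ 23:47 → 00:00 to the nearest hour.

00:00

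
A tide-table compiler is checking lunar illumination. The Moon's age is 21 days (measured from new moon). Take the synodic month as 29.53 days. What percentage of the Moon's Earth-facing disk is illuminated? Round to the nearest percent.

Phase angle: θ = 360°·(21 d)/(29.53 d) = 256.0°.
Illuminated fraction = (1 − cos 256.0°)/2 = (1 − (-0.242))/2 ≈ 0.621, so 62%.

62%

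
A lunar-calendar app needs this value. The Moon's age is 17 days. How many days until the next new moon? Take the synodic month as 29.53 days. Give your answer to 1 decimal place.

12.5 days

The next new moon completes the synodic month: 29.53 − 17 = 12.530 days.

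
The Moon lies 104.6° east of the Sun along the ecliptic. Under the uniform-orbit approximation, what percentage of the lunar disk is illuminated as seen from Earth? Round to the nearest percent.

63%

cos 104.6° = (-0.252), so f = (1 − (-0.252))/2 = 0.626, i.e. 63%.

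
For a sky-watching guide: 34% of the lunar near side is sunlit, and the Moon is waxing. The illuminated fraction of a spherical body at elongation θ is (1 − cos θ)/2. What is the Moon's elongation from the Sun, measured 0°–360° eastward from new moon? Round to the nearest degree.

71°

Invert f = (1 − cos θ)/2 to get cos θ = 1 − 2(0.34) = 0.320, hence θ₀ = arccos 0.320 = 71.3°.
The Moon is waxing (0°–180°), so θ = 71.3° directly.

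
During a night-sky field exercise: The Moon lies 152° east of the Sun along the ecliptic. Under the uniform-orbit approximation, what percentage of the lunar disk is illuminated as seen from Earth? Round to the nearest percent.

f = (1 − cos 152°)/2 = (1 − (-0.883))/2 ≈ 0.941, i.e. 94%.

94%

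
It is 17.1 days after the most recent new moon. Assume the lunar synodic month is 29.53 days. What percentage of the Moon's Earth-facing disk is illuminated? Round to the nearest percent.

94%

The Moon has covered 17.1/29.53 of its cycle, so θ ≈ 360° × 17.1/29.53 = 208.5°.
cos 208.5° = (-0.879), so f = (1 − (-0.879))/2 = 0.940, so 94%.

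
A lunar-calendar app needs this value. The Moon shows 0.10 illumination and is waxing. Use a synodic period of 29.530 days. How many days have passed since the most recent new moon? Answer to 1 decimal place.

3.0 days

cos θ = 1 − 2f = 0.800, giving a principal value of 36.9°.
Before full moon the principal value applies: θ = 36.9°.
That fraction of the synodic month is 36.9/360 × 29.530 d ≈ 3.02 d.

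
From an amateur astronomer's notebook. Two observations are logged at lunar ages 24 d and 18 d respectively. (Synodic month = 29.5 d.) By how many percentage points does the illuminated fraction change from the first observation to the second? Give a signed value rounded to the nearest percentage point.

+58 percentage points

First observation: θ = 360°·24/29.5 = 292.9°, so f = 0.306.
Second observation: θ = 219.7°, f = 0.885.
Δf = 0.885 − 0.306 = +0.579, i.e. +58 pp.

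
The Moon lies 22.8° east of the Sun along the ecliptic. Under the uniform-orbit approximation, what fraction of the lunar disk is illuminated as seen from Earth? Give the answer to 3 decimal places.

cos 22.8° = 0.922, so f = (1 − 0.922)/2 = 0.039.

0.039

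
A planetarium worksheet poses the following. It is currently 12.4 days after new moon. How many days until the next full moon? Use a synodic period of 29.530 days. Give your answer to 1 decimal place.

Full moon occurs at elongation 180°, i.e. at age 29.530 × 180/360 = 14.765 d.
So 2.365 days remain (14.765 − 12.4).

2.4 days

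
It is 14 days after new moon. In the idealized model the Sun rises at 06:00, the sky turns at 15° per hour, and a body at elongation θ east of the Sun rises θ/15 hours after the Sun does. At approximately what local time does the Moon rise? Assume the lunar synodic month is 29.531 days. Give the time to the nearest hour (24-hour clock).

The Moon has covered 14/29.531 of its cycle, so θ ≈ 360° × 14/29.531 = 170.7°.
Delay after the Sun = 170.7° / (15°/h) ≈ 11.38 h.
06:00 + 11.38 h ≈ 17:23 → 17:00 to the nearest hour.

17:00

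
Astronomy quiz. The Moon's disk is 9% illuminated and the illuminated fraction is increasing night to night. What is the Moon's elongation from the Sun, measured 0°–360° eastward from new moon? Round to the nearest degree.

35°

cos θ = 1 − 2f = 0.820, giving a principal value of 34.9°.
Before full moon the principal value applies: θ = 34.9°.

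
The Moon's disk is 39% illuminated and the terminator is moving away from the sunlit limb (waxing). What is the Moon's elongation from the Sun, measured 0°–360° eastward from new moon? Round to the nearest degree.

From f = (1 − cos θ)/2: cos θ = 1 − 2×0.39 = 0.220; arccos → 77.3°.
Waxing ⇒ before full, so θ = 77.3°.

77°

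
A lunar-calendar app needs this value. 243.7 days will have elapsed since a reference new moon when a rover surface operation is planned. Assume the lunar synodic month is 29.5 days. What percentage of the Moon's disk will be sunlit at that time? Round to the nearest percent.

53%

243.7/29.5 = 8.261 lunations, so 8 complete cycles and 7.70 d into the next.
Elongation θ = 360° × 7.70/29.5 ≈ 94.0°.
Illuminated fraction = (1 − cos 94.0°)/2 = (1 − (-0.069))/2 ≈ 0.535, so 53%.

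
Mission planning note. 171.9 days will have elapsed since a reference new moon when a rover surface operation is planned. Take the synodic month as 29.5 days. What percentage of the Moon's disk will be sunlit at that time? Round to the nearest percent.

171.9 d spans 5 complete synodic months (5 × 29.5 = 147.50 d) plus 24.40 d.
Elongation θ = 360° × 24.40/29.5 ≈ 297.8°.
With cos θ = 0.466, the lit fraction is (1 − 0.466)/2 ≈ 0.267, so 27%.

27%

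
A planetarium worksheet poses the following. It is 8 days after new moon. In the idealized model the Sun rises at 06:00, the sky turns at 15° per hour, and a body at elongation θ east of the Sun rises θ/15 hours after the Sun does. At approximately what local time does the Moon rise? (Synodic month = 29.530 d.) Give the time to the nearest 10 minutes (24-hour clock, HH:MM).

Phase angle: θ = 360°·(8 d)/(29.530 d) = 97.5°.
The Moon trails the Sun by θ/15 = 97.5/15 ≈ 6.50 hours.
06:00 + 6.502 h ≈ 12:30 → 12:30 to the nearest ten minutes.

12:30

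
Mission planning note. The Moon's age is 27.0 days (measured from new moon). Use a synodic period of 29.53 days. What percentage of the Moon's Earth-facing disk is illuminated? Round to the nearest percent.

Elongation θ = 360° × 27.0/29.53 ≈ 329.2°.
cos 329.2° = 0.859, so f = (1 − 0.859)/2 = 0.071, so 7%.

7%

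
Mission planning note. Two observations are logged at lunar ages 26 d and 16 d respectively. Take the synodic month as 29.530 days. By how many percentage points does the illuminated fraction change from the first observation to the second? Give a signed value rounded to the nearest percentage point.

First observation: θ = 360°·26/29.530 = 317.0°, so f = 0.135.
Second observation: θ = 195.1°, f = 0.983.
Δf = 0.983 − 0.135 = +0.848, i.e. +85 pp.

+85 percentage points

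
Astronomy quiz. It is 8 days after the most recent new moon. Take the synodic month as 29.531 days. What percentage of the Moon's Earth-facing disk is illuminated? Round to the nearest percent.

The Moon has covered 8/29.531 of its cycle, so θ ≈ 360° × 8/29.531 = 97.5°.
With cos θ = (-0.131), the lit fraction is (1 − (-0.131))/2 ≈ 0.565, so 57%.

57%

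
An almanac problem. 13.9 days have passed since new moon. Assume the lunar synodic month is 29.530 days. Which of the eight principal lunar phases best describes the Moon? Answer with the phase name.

full moon

θ ≈ 360° × 13.9/29.530 = 169°, which falls in the full moon sector.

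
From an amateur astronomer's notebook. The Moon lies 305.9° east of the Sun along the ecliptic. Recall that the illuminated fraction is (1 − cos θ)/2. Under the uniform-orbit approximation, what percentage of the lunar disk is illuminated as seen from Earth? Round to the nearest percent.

21%

f = (1 − cos 305.9°)/2 = (1 − 0.586)/2 ≈ 0.207, i.e. 21%.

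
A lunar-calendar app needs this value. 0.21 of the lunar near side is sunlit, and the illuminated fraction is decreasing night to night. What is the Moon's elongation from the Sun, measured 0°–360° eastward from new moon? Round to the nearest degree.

Invert f = (1 − cos θ)/2 to get cos θ = 1 − 2(0.21) = 0.580, hence θ₀ = arccos 0.580 = 54.5°.
A waning Moon lies in 180°–360°, so θ = 360° − 54.5° = 305.5°.

305°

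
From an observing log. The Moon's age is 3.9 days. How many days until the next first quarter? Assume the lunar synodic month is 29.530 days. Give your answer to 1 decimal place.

First quarter occurs at elongation 90°, i.e. at age 29.530 × 90/360 = 7.383 d.
That is 7.383 − 3.9 = 3.483 days ahead.

3.5 days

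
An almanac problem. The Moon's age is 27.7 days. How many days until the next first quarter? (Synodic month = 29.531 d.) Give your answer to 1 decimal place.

9.2 days

First quarter is 0.25 of the way through the cycle: age 0.25 × 29.531 = 7.383 d.
This lunation's first quarter (7.383 d) has passed, so add one period: 36.914 − 27.7 = 9.214 days.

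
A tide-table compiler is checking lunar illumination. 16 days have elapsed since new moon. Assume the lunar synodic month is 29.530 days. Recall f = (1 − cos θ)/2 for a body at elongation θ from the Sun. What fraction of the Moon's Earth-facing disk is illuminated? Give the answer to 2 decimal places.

Elongation θ = 360° × 16/29.530 ≈ 195.1°.
cos 195.1° = (-0.966), so f = (1 − (-0.966))/2 = 0.983.

0.98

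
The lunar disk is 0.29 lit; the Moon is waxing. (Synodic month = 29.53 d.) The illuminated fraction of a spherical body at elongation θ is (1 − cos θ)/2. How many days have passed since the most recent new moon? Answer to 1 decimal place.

5.3 days

From f = (1 − cos θ)/2: cos θ = 1 − 2×0.29 = 0.420; arccos → 65.2°.
Before full moon the principal value applies: θ = 65.2°.
Age = 29.53 × 65.2°/360° ≈ 5.35 days.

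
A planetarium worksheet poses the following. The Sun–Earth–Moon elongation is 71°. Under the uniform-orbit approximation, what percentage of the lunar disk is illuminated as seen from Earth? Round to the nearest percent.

f = (1 − cos 71°)/2 = (1 − 0.326)/2 ≈ 0.337, i.e. 34%.

34%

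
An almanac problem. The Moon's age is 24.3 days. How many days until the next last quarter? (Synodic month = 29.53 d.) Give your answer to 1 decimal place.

27.4 days

Last quarter is 0.75 of the way through the cycle: age 0.75 × 29.53 = 22.148 d.
Already past this cycle's last quarter; the next is at 22.148 + 29.53 = 51.678 d, so 51.678 − 24.3 = 27.378 days.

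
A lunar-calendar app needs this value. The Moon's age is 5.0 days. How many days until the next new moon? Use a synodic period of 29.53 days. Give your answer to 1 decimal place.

The next new moon completes the synodic month: 29.53 − 5.0 = 24.530 days.

24.5 days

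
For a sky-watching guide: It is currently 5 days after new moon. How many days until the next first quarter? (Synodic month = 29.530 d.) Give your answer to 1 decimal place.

2.4 days

First quarter is 0.25 of the way through the cycle: age 0.25 × 29.530 = 7.383 d.
So 2.383 days remain (7.383 − 5).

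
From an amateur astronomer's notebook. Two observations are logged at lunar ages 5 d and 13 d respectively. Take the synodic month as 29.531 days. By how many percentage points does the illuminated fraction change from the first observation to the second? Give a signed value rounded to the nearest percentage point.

+71 pp

θ₁ = 360° × 5/29.531 = 61.0°, f₁ = (1 − cos θ₁)/2 = 0.257.
θ₂ = 360° × 13/29.531 = 158.5°, f₂ = (1 − cos θ₂)/2 = 0.965.
Change = f₂ − f₁ = +0.708 → +71 percentage points.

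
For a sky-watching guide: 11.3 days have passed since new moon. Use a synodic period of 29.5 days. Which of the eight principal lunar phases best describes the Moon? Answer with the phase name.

θ ≈ 360° × 11.3/29.5 = 138°, which falls in the waxing gibbous sector.

waxing gibbous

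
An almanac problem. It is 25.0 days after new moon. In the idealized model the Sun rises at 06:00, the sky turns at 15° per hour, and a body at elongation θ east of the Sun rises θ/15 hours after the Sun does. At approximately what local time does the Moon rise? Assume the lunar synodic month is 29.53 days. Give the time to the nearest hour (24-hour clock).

The Moon has covered 25.0/29.53 of its cycle, so θ ≈ 360° × 25.0/29.53 = 304.8°.
The Moon trails the Sun by θ/15 = 304.8/15 ≈ 20.32 hours.
06:00 + 20.32 h ≈ 02:19 → 02:00 to the nearest hour.

02:00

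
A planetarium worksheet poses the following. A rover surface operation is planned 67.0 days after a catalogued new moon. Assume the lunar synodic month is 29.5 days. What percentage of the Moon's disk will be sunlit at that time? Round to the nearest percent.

57%

67.0 d spans 2 complete synodic months (2 × 29.5 = 59.00 d) plus 8.00 d.
Phase angle: θ = 360°·(8.00 d)/(29.5 d) = 97.6°.
cos 97.6° = (-0.133), so f = (1 − (-0.133))/2 = 0.566, so 57%.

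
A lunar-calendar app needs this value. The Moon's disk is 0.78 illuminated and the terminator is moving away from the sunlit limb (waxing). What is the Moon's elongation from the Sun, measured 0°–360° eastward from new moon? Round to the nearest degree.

Invert f = (1 − cos θ)/2 to get cos θ = 1 − 2(0.78) = -0.560, hence θ₀ = arccos -0.560 = 124.1°.
The Moon is waxing (0°–180°), so θ = 124.1° directly.

124°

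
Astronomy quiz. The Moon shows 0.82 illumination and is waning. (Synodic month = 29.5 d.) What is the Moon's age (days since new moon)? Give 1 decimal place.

Invert f = (1 − cos θ)/2 to get cos θ = 1 − 2(0.82) = -0.640, hence θ₀ = arccos -0.640 = 129.8°.
Waning ⇒ past full, so θ = 360° − 129.8° = 230.2°.
That fraction of the synodic month is 230.2/360 × 29.5 d ≈ 18.86 d.

18.9 days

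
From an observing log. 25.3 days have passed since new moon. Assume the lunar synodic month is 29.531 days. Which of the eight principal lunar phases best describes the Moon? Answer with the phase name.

θ ≈ 360° × 25.3/29.531 = 308°, which falls in the waning crescent sector.

waning crescent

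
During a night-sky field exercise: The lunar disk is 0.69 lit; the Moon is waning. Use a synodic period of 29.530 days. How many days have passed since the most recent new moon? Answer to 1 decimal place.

cos θ = 1 − 2f = -0.380, giving a principal value of 112.3°.
A waning Moon lies in 180°–360°, so θ = 360° − 112.3° = 247.7°.
At 360°/29.530 d per day, 247.7° corresponds to 20.32 days.

20.3 days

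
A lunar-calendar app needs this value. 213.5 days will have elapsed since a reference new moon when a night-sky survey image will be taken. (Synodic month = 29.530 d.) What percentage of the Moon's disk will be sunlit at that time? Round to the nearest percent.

44%

213.5 d spans 7 complete synodic months (7 × 29.530 = 206.71 d) plus 6.79 d.
Elongation θ = 360° × 6.79/29.530 ≈ 82.8°.
cos 82.8° = 0.126, so f = (1 − 0.126)/2 = 0.437, so 44%.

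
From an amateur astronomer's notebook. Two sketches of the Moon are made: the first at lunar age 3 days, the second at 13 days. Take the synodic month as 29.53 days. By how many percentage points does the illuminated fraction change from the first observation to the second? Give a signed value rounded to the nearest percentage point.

+87 percentage points

θ₁ = 360° × 3/29.53 = 36.6°, f₁ = (1 − cos θ₁)/2 = 0.098.
θ₂ = 360° × 13/29.53 = 158.5°, f₂ = (1 − cos θ₂)/2 = 0.965.
Change = f₂ − f₁ = +0.867 → +87 percentage points.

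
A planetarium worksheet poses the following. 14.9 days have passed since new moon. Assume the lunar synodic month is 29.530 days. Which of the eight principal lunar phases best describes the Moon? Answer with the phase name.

At 14.9/29.530 of the cycle, θ ≈ 182° — the full moon range.

full moon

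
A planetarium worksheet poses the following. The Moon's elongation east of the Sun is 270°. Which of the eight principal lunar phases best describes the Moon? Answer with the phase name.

last quarter

270° lies in the last quarter sector of the 8-phase cycle.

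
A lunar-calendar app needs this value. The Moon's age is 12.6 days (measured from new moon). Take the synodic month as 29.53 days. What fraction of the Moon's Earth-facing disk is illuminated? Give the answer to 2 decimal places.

The Moon has covered 12.6/29.53 of its cycle, so θ ≈ 360° × 12.6/29.53 = 153.6°.
Illuminated fraction = (1 − cos 153.6°)/2 = (1 − (-0.896))/2 ≈ 0.948.

0.95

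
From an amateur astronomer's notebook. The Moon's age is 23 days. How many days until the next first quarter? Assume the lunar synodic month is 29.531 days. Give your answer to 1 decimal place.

First quarter occurs at elongation 90°, i.e. at age 29.531 × 90/360 = 7.383 d.
Already past this cycle's first quarter; the next is at 7.383 + 29.531 = 36.914 d, so 36.914 − 23 = 13.914 days.

13.9 days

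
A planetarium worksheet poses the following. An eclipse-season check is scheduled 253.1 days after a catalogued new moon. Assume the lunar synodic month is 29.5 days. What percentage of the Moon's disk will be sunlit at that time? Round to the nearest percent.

94%

253.1 d spans 8 complete synodic months (8 × 29.5 = 236.00 d) plus 17.10 d.
The Moon has covered 17.10/29.5 of its cycle, so θ ≈ 360° × 17.10/29.5 = 208.7°.
With cos θ = (-0.877), the lit fraction is (1 − (-0.877))/2 ≈ 0.939, so 94%.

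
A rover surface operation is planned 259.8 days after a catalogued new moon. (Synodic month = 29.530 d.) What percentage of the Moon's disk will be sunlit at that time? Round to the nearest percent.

Reduce mod P: 259.8 − 8×29.530 = 23.56 d into the current lunation.
Phase angle: θ = 360°·(23.56 d)/(29.530 d) = 287.2°.
cos 287.2° = 0.296, so f = (1 − 0.296)/2 = 0.352, so 35%.

35%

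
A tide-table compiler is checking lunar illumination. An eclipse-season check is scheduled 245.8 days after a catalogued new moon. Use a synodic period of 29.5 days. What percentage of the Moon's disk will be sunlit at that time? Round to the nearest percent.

245.8/29.5 = 8.332 lunations, so 8 complete cycles and 9.80 d into the next.
The Moon has covered 9.80/29.5 of its cycle, so θ ≈ 360° × 9.80/29.5 = 119.6°.
Illuminated fraction = (1 − cos 119.6°)/2 = (1 − (-0.494))/2 ≈ 0.747, so 75%.

75%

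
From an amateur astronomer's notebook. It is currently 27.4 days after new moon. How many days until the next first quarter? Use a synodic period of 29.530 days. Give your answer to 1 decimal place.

9.5 days

First quarter occurs at elongation 90°, i.e. at age 29.530 × 90/360 = 7.383 d.
Already past this cycle's first quarter; the next is at 7.383 + 29.530 = 36.913 d, so 36.913 − 27.4 = 9.513 days.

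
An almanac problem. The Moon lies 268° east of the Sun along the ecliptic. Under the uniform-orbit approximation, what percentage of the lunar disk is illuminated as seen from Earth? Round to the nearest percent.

52%

cos 268° = (-0.035), so f = (1 − (-0.035))/2 = 0.517, i.e. 52%.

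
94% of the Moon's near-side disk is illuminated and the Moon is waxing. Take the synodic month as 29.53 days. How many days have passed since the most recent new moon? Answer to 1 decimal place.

Invert f = (1 − cos θ)/2 to get cos θ = 1 − 2(0.94) = -0.880, hence θ₀ = arccos -0.880 = 151.6°.
Waxing ⇒ before full, so θ = 151.6°.
Age = 29.53 × 151.6°/360° ≈ 12.44 days.

12.4 days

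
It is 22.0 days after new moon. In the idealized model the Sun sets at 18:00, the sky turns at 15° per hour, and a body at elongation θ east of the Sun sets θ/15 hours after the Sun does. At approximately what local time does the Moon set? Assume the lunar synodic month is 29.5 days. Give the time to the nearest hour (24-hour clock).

12:00

The Moon has covered 22.0/29.5 of its cycle, so θ ≈ 360° × 22.0/29.5 = 268.5°.
Delay after the Sun = 268.5° / (15°/h) ≈ 17.90 h.
18:00 + 17.90 h ≈ 11:54 → 12:00 to the nearest hour.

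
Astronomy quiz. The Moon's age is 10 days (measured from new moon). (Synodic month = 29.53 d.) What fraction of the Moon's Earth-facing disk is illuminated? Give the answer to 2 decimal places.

0.76

The Moon has covered 10/29.53 of its cycle, so θ ≈ 360° × 10/29.53 = 121.9°.
cos 121.9° = (-0.529), so f = (1 − (-0.529))/2 = 0.764.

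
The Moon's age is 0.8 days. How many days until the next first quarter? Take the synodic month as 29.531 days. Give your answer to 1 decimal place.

First quarter occurs at elongation 90°, i.e. at age 29.531 × 90/360 = 7.383 d.
That is 7.383 − 0.8 = 6.583 days ahead.

6.6 days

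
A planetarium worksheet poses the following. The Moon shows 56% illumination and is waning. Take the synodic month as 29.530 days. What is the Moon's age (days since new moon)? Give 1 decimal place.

cos θ = 1 − 2f = -0.120, giving a principal value of 96.9°.
Since the Moon is past full (waning), take the reflex angle: θ = 360° − 96.9° = 263.1°.
Age = 29.530 × 263.1°/360° ≈ 21.58 days.

21.6 days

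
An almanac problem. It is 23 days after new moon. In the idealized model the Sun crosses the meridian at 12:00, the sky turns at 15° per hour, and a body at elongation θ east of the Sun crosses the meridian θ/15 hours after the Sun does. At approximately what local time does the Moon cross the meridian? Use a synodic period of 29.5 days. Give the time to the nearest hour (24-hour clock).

Elongation θ = 360° × 23/29.5 ≈ 280.7°.
The Moon trails the Sun by θ/15 = 280.7/15 ≈ 18.71 hours.
12:00 + 18.71 h ≈ 06:43 → 07:00 to the nearest hour.

07:00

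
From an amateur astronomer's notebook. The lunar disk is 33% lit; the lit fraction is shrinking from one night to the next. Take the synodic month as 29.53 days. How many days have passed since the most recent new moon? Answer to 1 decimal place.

23.8 days

From f = (1 − cos θ)/2: cos θ = 1 − 2×0.33 = 0.340; arccos → 70.1°.
Since the Moon is past full (waning), take the reflex angle: θ = 360° − 70.1° = 289.9°.
At 360°/29.53 d per day, 289.9° corresponds to 23.78 days.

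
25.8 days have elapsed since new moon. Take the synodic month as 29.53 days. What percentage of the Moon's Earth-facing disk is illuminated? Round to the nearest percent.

15%

Elongation θ = 360° × 25.8/29.53 ≈ 314.5°.
With cos θ = 0.701, the lit fraction is (1 − 0.701)/2 ≈ 0.149, so 15%.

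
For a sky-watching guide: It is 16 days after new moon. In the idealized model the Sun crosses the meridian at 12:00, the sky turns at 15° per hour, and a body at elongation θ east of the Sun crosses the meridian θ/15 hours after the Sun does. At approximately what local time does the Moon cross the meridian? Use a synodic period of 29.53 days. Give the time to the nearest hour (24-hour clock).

01:00

Phase angle: θ = 360°·(16 d)/(29.53 d) = 195.1°.
Delay after the Sun = 195.1° / (15°/h) ≈ 13.00 h.
12:00 + 13.00 h ≈ 01:00 → 01:00 to the nearest hour.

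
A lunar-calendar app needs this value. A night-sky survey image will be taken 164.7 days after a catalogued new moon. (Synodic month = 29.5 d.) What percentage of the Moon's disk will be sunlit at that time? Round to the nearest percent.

93%

Reduce mod P: 164.7 − 5×29.5 = 17.20 d into the current lunation.
Phase angle: θ = 360°·(17.20 d)/(29.5 d) = 209.9°.
cos 209.9° = (-0.867), so f = (1 − (-0.867))/2 = 0.933, so 93%.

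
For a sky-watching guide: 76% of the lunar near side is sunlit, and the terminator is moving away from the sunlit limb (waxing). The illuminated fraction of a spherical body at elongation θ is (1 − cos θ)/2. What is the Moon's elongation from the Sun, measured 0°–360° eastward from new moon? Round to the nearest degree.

121°

From f = (1 − cos θ)/2: cos θ = 1 − 2×0.76 = -0.520; arccos → 121.3°.
Before full moon the principal value applies: θ = 121.3°.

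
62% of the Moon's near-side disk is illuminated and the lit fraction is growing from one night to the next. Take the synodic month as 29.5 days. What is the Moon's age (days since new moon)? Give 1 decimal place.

cos θ = 1 − 2f = -0.240, giving a principal value of 103.9°.
Before full moon the principal value applies: θ = 103.9°.
At 360°/29.5 d per day, 103.9° corresponds to 8.51 days.

8.5 days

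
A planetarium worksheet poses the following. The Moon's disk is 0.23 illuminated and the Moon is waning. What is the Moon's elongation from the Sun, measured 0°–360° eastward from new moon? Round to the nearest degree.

From f = (1 − cos θ)/2: cos θ = 1 − 2×0.23 = 0.540; arccos → 57.3°.
Waning ⇒ past full, so θ = 360° − 57.3° = 302.7°.

303°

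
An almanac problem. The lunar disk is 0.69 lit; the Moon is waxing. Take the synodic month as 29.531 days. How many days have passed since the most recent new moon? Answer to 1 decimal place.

Invert f = (1 − cos θ)/2 to get cos θ = 1 − 2(0.69) = -0.380, hence θ₀ = arccos -0.380 = 112.3°.
Before full moon the principal value applies: θ = 112.3°.
That fraction of the synodic month is 112.3/360 × 29.531 d ≈ 9.21 d.

9.2 days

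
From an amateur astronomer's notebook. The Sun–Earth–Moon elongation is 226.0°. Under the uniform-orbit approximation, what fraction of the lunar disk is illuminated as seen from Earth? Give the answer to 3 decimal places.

0.847

cos 226.0° = (-0.695), so f = (1 − (-0.695))/2 = 0.847.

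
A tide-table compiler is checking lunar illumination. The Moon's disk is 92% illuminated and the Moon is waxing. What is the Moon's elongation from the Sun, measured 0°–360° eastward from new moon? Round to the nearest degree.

cos θ = 1 − 2f = -0.840, giving a principal value of 147.1°.
Waxing ⇒ before full, so θ = 147.1°.

147°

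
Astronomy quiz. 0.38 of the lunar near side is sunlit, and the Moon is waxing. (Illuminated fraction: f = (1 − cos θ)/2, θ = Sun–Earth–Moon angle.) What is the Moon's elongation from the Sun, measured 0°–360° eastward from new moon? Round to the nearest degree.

Invert f = (1 − cos θ)/2 to get cos θ = 1 − 2(0.38) = 0.240, hence θ₀ = arccos 0.240 = 76.1°.
Waxing ⇒ before full, so θ = 76.1°.

76°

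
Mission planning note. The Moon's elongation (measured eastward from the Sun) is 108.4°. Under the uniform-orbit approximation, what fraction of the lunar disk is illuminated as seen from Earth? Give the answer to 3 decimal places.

cos 108.4° = (-0.316), so f = (1 − (-0.316))/2 = 0.658.

0.658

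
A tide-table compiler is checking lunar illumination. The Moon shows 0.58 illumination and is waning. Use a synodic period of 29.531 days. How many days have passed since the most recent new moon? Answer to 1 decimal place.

21.4 days

cos θ = 1 − 2f = -0.160, giving a principal value of 99.2°.
A waning Moon lies in 180°–360°, so θ = 360° − 99.2° = 260.8°.
At 360°/29.531 d per day, 260.8° corresponds to 21.39 days.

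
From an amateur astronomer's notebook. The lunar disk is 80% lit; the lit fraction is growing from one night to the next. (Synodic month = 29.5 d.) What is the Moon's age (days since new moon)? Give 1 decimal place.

10.4 days

cos θ = 1 − 2f = -0.600, giving a principal value of 126.9°.
Waxing ⇒ before full, so θ = 126.9°.
That fraction of the synodic month is 126.9/360 × 29.5 d ≈ 10.40 d.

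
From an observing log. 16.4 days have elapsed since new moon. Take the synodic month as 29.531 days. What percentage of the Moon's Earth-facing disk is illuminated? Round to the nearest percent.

Phase angle: θ = 360°·(16.4 d)/(29.531 d) = 199.9°.
Illuminated fraction = (1 − cos 199.9°)/2 = (1 − (-0.940))/2 ≈ 0.970, so 97%.

97%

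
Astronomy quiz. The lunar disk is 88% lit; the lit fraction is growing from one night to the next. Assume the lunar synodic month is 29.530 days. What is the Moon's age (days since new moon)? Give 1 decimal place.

From f = (1 − cos θ)/2: cos θ = 1 − 2×0.88 = -0.760; arccos → 139.5°.
The Moon is waxing (0°–180°), so θ = 139.5° directly.
Age = 29.530 × 139.5°/360° ≈ 11.44 days.

11.4 days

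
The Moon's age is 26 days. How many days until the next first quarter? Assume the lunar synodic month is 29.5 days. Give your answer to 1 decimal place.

10.9 days

First quarter is 0.25 of the way through the cycle: age 0.25 × 29.5 = 7.375 d.
Already past this cycle's first quarter; the next is at 7.375 + 29.5 = 36.875 d, so 36.875 − 26 = 10.875 days.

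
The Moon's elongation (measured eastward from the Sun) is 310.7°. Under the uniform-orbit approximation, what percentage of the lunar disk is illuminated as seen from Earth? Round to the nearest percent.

cos 310.7° = 0.652, so f = (1 − 0.652)/2 = 0.174, i.e. 17%.

17%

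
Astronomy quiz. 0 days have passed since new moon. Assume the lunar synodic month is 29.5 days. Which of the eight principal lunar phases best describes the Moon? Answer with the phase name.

At 0/29.5 of the cycle, θ ≈ 0° — the new moon range.

new moon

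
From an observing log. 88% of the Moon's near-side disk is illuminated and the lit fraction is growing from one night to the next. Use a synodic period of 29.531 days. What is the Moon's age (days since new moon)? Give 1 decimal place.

11.4 days

Invert f = (1 − cos θ)/2 to get cos θ = 1 − 2(0.88) = -0.760, hence θ₀ = arccos -0.760 = 139.5°.
Before full moon the principal value applies: θ = 139.5°.
At 360°/29.531 d per day, 139.5° corresponds to 11.44 days.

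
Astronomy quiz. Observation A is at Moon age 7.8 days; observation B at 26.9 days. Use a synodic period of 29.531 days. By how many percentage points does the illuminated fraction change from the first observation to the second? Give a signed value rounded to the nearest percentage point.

-47 percentage points

θ₁ = 360° × 7.8/29.531 = 95.1°, f₁ = (1 − cos θ₁)/2 = 0.544.
θ₂ = 360° × 26.9/29.531 = 327.9°, f₂ = (1 − cos θ₂)/2 = 0.076.
Change = f₂ − f₁ = -0.468 → -47 percentage points.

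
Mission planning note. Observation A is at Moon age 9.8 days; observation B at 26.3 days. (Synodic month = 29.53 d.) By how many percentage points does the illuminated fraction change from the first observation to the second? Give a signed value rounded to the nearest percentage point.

-63 pp

θ₁ = 360° × 9.8/29.53 = 119.5°, f₁ = (1 − cos θ₁)/2 = 0.746.
θ₂ = 360° × 26.3/29.53 = 320.6°, f₂ = (1 − cos θ₂)/2 = 0.114.
Change = f₂ − f₁ = -0.632 → -63 percentage points.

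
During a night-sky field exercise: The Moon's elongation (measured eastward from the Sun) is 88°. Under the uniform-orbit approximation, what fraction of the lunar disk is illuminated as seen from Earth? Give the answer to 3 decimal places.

f = (1 − cos 88°)/2 = (1 − 0.035)/2 ≈ 0.483.

0.483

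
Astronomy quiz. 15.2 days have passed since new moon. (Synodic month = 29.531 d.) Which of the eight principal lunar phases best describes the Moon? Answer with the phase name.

At 15.2/29.531 of the cycle, θ ≈ 185° — the full moon range.

full moon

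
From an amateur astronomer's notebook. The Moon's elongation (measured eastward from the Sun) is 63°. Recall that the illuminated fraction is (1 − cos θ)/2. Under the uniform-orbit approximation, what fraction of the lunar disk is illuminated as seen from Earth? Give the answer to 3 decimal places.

Half-versine of 63°: (1 − 0.454)/2 = 0.273.

0.273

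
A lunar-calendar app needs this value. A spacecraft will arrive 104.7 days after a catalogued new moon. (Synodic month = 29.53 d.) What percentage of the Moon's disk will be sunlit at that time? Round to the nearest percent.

104.7/29.53 = 3.546 lunations, so 3 complete cycles and 16.11 d into the next.
Elongation θ = 360° × 16.11/29.53 ≈ 196.4°.
With cos θ = (-0.959), the lit fraction is (1 − (-0.959))/2 ≈ 0.980, so 98%.

98%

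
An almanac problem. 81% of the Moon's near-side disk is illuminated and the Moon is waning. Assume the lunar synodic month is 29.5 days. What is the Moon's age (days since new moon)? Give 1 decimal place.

Invert f = (1 − cos θ)/2 to get cos θ = 1 − 2(0.81) = -0.620, hence θ₀ = arccos -0.620 = 128.3°.
Since the Moon is past full (waning), take the reflex angle: θ = 360° − 128.3° = 231.7°.
That fraction of the synodic month is 231.7/360 × 29.5 d ≈ 18.99 d.

19.0 days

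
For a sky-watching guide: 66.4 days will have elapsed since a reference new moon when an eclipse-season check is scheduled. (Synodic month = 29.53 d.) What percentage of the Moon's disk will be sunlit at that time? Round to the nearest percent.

50%

Reduce mod P: 66.4 − 2×29.53 = 7.34 d into the current lunation.
The Moon has covered 7.34/29.53 of its cycle, so θ ≈ 360° × 7.34/29.53 = 89.5°.
Illuminated fraction = (1 − cos 89.5°)/2 = (1 − 0.009)/2 ≈ 0.495, so 50%.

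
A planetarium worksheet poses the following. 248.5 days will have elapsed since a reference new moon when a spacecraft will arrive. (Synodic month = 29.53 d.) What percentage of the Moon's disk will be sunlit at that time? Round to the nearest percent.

248.5 d spans 8 complete synodic months (8 × 29.53 = 236.24 d) plus 12.26 d.
The Moon has covered 12.26/29.53 of its cycle, so θ ≈ 360° × 12.26/29.53 = 149.5°.
Illuminated fraction = (1 − cos 149.5°)/2 = (1 − (-0.861))/2 ≈ 0.931, so 93%.

93%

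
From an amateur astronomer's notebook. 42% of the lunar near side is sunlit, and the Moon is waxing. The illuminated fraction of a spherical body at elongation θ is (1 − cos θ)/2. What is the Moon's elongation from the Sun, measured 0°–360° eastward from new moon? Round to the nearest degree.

Invert f = (1 − cos θ)/2 to get cos θ = 1 − 2(0.42) = 0.160, hence θ₀ = arccos 0.160 = 80.8°.
Before full moon the principal value applies: θ = 80.8°.

81°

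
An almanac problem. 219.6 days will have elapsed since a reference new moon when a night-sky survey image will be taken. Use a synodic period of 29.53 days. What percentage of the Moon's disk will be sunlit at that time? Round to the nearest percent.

96%

219.6/29.53 = 7.437 lunations, so 7 complete cycles and 12.89 d into the next.
The Moon has covered 12.89/29.53 of its cycle, so θ ≈ 360° × 12.89/29.53 = 157.1°.
With cos θ = (-0.921), the lit fraction is (1 − (-0.921))/2 ≈ 0.961, so 96%.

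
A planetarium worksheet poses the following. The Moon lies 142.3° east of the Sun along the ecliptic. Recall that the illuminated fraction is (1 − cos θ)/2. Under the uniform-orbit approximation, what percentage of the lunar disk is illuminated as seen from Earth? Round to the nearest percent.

Half-versine of 142.3°: (1 − (-0.791))/2 = 0.896, i.e. 90%.

90%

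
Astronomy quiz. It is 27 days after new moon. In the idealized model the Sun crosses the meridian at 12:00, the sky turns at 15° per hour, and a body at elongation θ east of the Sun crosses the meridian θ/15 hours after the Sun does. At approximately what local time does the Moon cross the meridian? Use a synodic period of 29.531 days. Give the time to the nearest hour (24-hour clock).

10:00

Phase angle: θ = 360°·(27 d)/(29.531 d) = 329.1°.
The Moon trails the Sun by θ/15 = 329.1/15 ≈ 21.94 hours.
12:00 + 21.94 h ≈ 09:57 → 10:00 to the nearest hour.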